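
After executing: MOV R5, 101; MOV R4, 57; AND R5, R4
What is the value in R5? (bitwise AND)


Register state trace:
  MOV R5, 101  → R5 = 101 (0b01100101)
  MOV R4, 57  → R4 = 57 (0b00111001)
  AND R5, R4  → R5 = 101 AND 57 = 33 (0b00100001)
Final: R5 = 33

33


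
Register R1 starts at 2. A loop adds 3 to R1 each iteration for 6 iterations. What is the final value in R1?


Starting value: R1 = 2
  Iter 1: R1 = 2 + 3 = 5
  Iter 2: R1 = 5 + 3 = 8
  Iter 3: R1 = 8 + 3 = 11
  Iter 4: R1 = 11 + 3 = 14
  Iter 5: R1 = 14 + 3 = 17
  Iter 6: R1 = 17 + 3 = 20
Final: R1 = 20

20


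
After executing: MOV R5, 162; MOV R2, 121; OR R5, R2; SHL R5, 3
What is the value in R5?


Register state trace:
  MOV R5, 162  → R5 = 162 (0b10100010)
  MOV R2, 121  → R2 = 121 (0b01111001)
  OR R5, R2  → R5 = 162 OR 121 = 251 (0b11111011)
  SHL R5, 3  → R5 = 251 << 3 = 2008
Final: R5 = 2008

2008


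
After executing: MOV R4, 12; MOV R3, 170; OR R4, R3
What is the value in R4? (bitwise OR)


Register state trace:
  MOV R4, 12  → R4 = 12 (0b00001100)
  MOV R3, 170  → R3 = 170 (0b10101010)
  OR R4, R3   → R4 = 12 OR 170 = 174 (0b10101110)
Final: R4 = 174

174


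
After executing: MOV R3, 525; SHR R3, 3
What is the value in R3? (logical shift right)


Register state trace:
  MOV R3, 525  → R3 = 525
  SHR R3, 3  → R3 = 525 >> 3 = 525 // 2^3 = 65
Final: R3 = 65

65


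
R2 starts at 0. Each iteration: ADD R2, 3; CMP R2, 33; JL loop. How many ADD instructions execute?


Loop trace (R2 starts at 0, target 33, step 3):
  ADD #1: R2 = 0 + 3 = 3  → 3 < 33, loop
  ADD #2: R2 = 3 + 3 = 6  → 6 < 33, loop
  ADD #3: R2 = 6 + 3 = 9  → 9 < 33, loop
  ADD #4: R2 = 9 + 3 = 12  → 12 < 33, loop
  ADD #5: R2 = 12 + 3 = 15  → 15 < 33, loop
  ADD #6: R2 = 15 + 3 = 18  → 18 < 33, loop
  ADD #7: R2 = 18 + 3 = 21  → 21 < 33, loop
  ADD #8: R2 = 21 + 3 = 24  → 24 < 33, loop
  ADD #9: R2 = 24 + 3 = 27  → 27 < 33, loop
  ADD #10: R2 = 27 + 3 = 30  → 30 < 33, loop
  ADD #11: R2 = 30 + 3 = 33  → 33 >= 33, exit
Total ADD instructions: 11

11


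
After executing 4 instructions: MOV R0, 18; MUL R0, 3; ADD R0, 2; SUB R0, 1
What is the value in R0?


Register state trace:
  MOV R0, 18  → R0 = 18
  MUL R0, 3  → R0 = 18 * 3 = 54
  ADD R0, 2  → R0 = 54 + 2 = 56
  SUB R0, 1  → R0 = 56 - 1 = 55
Final: R0 = 55

55


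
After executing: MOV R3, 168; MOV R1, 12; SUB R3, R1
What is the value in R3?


Register state trace:
  MOV R3, 168  → R3 = 168
  MOV R1, 12  → R1 = 12
  SUB R3, R1  → R3 = 168 - 12 = 156
Final: R3 = 156

156


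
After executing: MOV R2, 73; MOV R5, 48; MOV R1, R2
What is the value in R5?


Register state trace:
  MOV R2, 73  → R2 = 73
  MOV R5, 48  → R5 = 48
  MOV R1, R2  → R1 = 73
Final: R5 = 48

48


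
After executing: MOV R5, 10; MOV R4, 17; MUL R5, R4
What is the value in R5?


Register state trace:
  MOV R5, 10  → R5 = 10
  MOV R4, 17  → R4 = 17
  MUL R5, R4  → R5 = 10 * 17 = 170
Final: R5 = 170

170


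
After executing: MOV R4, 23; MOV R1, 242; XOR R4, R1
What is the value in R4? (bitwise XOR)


Register state trace:
  MOV R4, 23  → R4 = 23 (0b00010111)
  MOV R1, 242  → R1 = 242 (0b11110010)
  XOR R4, R1  → R4 = 23 XOR 242 = 229 (0b11100101)
Final: R4 = 229

229


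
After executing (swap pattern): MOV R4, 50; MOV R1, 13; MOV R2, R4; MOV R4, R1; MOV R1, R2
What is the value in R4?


Register state trace (swap pattern):
  MOV R4, 50  → R4 = 50
  MOV R1, 13  → R1 = 13
  MOV R2, R4  → R2 = 50  (save R4)
  MOV R4, R1  → R4 = 13  (R4 gets R1's value)
  MOV R1, R2  → R1 = 50  (R1 gets saved value)
Final: R4 = 13

13


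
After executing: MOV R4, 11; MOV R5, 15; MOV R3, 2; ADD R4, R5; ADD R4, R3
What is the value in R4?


Register state trace:
  MOV R4, 11  → R4 = 11
  MOV R5, 15  → R5 = 15
  MOV R3, 2  → R3 = 2
  ADD R4, R5  → R4 = 11 + 15 = 26
  ADD R4, R3  → R4 = 26 + 2 = 28
Final: R4 = 28

28


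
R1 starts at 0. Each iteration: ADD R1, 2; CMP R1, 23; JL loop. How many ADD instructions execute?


Loop trace (R1 starts at 0, target 23, step 2):
  ADD #1: R1 = 0 + 2 = 2  → 2 < 23, loop
  ADD #2: R1 = 2 + 2 = 4  → 4 < 23, loop
  ADD #3: R1 = 4 + 2 = 6  → 6 < 23, loop
  ADD #4: R1 = 6 + 2 = 8  → 8 < 23, loop
  ADD #5: R1 = 8 + 2 = 10  → 10 < 23, loop
  ADD #6: R1 = 10 + 2 = 12  → 12 < 23, loop
  ADD #7: R1 = 12 + 2 = 14  → 14 < 23, loop
  ADD #8: R1 = 14 + 2 = 16  → 16 < 23, loop
  ADD #9: R1 = 16 + 2 = 18  → 18 < 23, loop
  ADD #10: R1 = 18 + 2 = 20  → 20 < 23, loop
  ADD #11: R1 = 20 + 2 = 22  → 22 < 23, loop
  ADD #12: R1 = 22 + 2 = 24  → 24 >= 23, exit
Total ADD instructions: 12

12


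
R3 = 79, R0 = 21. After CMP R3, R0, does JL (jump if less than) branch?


Trace:
  R3 = 79, R0 = 21
  CMP R3, R0  → compares 79 vs 21
  JL checks: is 79 less than 21?
  79 > 21, so condition is false
Branch taken: No

No


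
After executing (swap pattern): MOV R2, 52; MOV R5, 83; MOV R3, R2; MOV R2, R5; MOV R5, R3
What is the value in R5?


Register state trace (swap pattern):
  MOV R2, 52  → R2 = 52
  MOV R5, 83  → R5 = 83
  MOV R3, R2  → R3 = 52  (save R2)
  MOV R2, R5  → R2 = 83  (R2 gets R5's value)
  MOV R5, R3  → R5 = 52  (R5 gets saved value)
Final: R5 = 52

52


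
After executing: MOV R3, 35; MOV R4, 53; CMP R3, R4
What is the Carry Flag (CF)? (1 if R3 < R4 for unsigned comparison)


Register state trace:
  MOV R3, 35  → R3 = 35
  MOV R4, 53  → R4 = 53
  CMP R3, R4  → unsigned 35 - 53: borrow occurs
  35 < 53, so CF = 1
CF = 1

1


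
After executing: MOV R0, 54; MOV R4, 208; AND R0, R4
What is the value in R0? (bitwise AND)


Register state trace:
  MOV R0, 54  → R0 = 54 (0b00110110)
  MOV R4, 208  → R4 = 208 (0b11010000)
  AND R0, R4  → R0 = 54 AND 208 = 16 (0b00010000)
Final: R0 = 16

16


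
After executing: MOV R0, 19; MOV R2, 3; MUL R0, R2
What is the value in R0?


Register state trace:
  MOV R0, 19  → R0 = 19
  MOV R2, 3  → R2 = 3
  MUL R0, R2  → R0 = 19 * 3 = 57
Final: R0 = 57

57


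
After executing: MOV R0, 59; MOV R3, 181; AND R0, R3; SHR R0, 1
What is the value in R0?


Register state trace:
  MOV R0, 59  → R0 = 59 (0b00111011)
  MOV R3, 181  → R3 = 181 (0b10110101)
  AND R0, R3  → R0 = 59 AND 181 = 49 (0b00110001)
  SHR R0, 1  → R0 = 49 >> 1 = 24
Final: R0 = 24

24


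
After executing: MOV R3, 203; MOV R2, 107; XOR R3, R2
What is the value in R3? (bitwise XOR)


Register state trace:
  MOV R3, 203  → R3 = 203 (0b11001011)
  MOV R2, 107  → R2 = 107 (0b01101011)
  XOR R3, R2  → R3 = 203 XOR 107 = 160 (0b10100000)
Final: R3 = 160

160


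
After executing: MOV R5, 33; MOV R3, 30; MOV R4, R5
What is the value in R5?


Register state trace:
  MOV R5, 33  → R5 = 33
  MOV R3, 30  → R3 = 30
  MOV R4, R5  → R4 = 33
Final: R5 = 33

33


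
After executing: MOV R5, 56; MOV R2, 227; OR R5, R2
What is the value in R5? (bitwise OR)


Register state trace:
  MOV R5, 56  → R5 = 56 (0b00111000)
  MOV R2, 227  → R2 = 227 (0b11100011)
  OR R5, R2   → R5 = 56 OR 227 = 251 (0b11111011)
Final: R5 = 251

251


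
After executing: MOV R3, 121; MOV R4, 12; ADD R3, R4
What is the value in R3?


Register state trace:
  MOV R3, 121  → R3 = 121
  MOV R4, 12  → R4 = 12
  ADD R3, R4  → R3 = 121 + 12 = 133
Final: R3 = 133

133


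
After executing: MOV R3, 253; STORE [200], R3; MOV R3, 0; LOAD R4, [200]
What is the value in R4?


Register and memory trace:
  MOV R3, 253  → R3 = 253
  STORE [200], R3  → mem[200] = 253
  MOV R3, 0  → R3 = 0
  LOAD R4, [200]  → R4 = mem[200] = 253
Final: R4 = 253

253


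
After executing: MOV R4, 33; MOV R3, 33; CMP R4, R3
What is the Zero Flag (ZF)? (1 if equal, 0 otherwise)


Register state trace:
  MOV R4, 33  → R4 = 33
  MOV R3, 33  → R3 = 33
  CMP R4, R3  → computes 33 - 33 = 0
  Result is zero, so values are equal
ZF = 1

1


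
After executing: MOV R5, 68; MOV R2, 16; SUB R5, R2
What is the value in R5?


Register state trace:
  MOV R5, 68  → R5 = 68
  MOV R2, 16  → R2 = 16
  SUB R5, R2  → R5 = 68 - 16 = 52
Final: R5 = 52

52


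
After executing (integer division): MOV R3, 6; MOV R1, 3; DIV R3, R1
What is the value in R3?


Register state trace:
  MOV R3, 6  → R3 = 6
  MOV R1, 3  → R1 = 3
  DIV R3, R1  → R3 = 6 // 3 = 2
Final: R3 = 2

2


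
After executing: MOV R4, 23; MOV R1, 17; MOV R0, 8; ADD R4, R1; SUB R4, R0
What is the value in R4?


Register state trace:
  MOV R4, 23  → R4 = 23
  MOV R1, 17  → R1 = 17
  MOV R0, 8  → R0 = 8
  ADD R4, R1  → R4 = 23 + 17 = 40
  SUB R4, R0  → R4 = 40 - 8 = 32
Final: R4 = 32

32


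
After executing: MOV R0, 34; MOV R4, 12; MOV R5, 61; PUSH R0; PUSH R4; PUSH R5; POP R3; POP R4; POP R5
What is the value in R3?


Stack trace (top is rightmost):
  MOV R0, 34  → R0 = 34
  MOV R4, 12  → R4 = 12
  MOV R5, 61  → R5 = 61
  PUSH R0  → stack: [34]
  PUSH R4  → stack: [34, 12]
  PUSH R5  → stack: [34, 12, 61]
  POP R3  → R3 = 61, stack: [34, 12]
  POP R4  → R4 = 12, stack: [34]
  POP R5  → R5 = 34, stack: []
Final: R3 = 61

61


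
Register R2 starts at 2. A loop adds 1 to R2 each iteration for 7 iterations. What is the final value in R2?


Starting value: R2 = 2
  Iter 1: R2 = 2 + 1 = 3
  Iter 2: R2 = 3 + 1 = 4
  Iter 3: R2 = 4 + 1 = 5
  Iter 4: R2 = 5 + 1 = 6
  Iter 5: R2 = 6 + 1 = 7
  Iter 6: R2 = 7 + 1 = 8
  Iter 7: R2 = 8 + 1 = 9
Final: R2 = 9

9


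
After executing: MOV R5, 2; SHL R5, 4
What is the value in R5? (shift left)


Register state trace:
  MOV R5, 2  → R5 = 2
  SHL R5, 4  → R5 = 2 << 4 = 2 * 2^4 = 32
Final: R5 = 32

32


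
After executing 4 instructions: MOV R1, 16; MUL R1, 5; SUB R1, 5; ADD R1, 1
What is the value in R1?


Register state trace:
  MOV R1, 16  → R1 = 16
  MUL R1, 5  → R1 = 16 * 5 = 80
  SUB R1, 5  → R1 = 80 - 5 = 75
  ADD R1, 1  → R1 = 75 + 1 = 76
Final: R1 = 76

76


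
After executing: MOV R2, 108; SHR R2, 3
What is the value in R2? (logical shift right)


Register state trace:
  MOV R2, 108  → R2 = 108
  SHR R2, 3  → R2 = 108 >> 3 = 108 // 2^3 = 13
Final: R2 = 13

13


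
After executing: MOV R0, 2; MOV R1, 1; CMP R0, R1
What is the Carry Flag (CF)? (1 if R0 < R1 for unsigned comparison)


Register state trace:
  MOV R0, 2  → R0 = 2
  MOV R1, 1  → R1 = 1
  CMP R0, R1  → unsigned 2 - 1: no borrow
  2 >= 1, so CF = 0
CF = 0

0


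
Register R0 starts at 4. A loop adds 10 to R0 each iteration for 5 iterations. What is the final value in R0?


Starting value: R0 = 4
  Iter 1: R0 = 4 + 10 = 14
  Iter 2: R0 = 14 + 10 = 24
  Iter 3: R0 = 24 + 10 = 34
  Iter 4: R0 = 34 + 10 = 44
  Iter 5: R0 = 44 + 10 = 54
Final: R0 = 54

54


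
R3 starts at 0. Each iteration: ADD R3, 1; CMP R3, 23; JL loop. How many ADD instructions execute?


Loop trace (R3 starts at 0, target 23, step 1):
  ADD #1: R3 = 0 + 1 = 1  → 1 < 23, loop
  ADD #2: R3 = 1 + 1 = 2  → 2 < 23, loop
  ADD #3: R3 = 2 + 1 = 3  → 3 < 23, loop
  ADD #4: R3 = 3 + 1 = 4  → 4 < 23, loop
  ADD #5: R3 = 4 + 1 = 5  → 5 < 23, loop
  ADD #6: R3 = 5 + 1 = 6  → 6 < 23, loop
  ADD #7: R3 = 6 + 1 = 7  → 7 < 23, loop
  ADD #8: R3 = 7 + 1 = 8  → 8 < 23, loop
  ADD #9: R3 = 8 + 1 = 9  → 9 < 23, loop
  ADD #10: R3 = 9 + 1 = 10  → 10 < 23, loop
  ADD #11: R3 = 10 + 1 = 11  → 11 < 23, loop
  ADD #12: R3 = 11 + 1 = 12  → 12 < 23, loop
  ADD #13: R3 = 12 + 1 = 13  → 13 < 23, loop
  ADD #14: R3 = 13 + 1 = 14  → 14 < 23, loop
  ADD #15: R3 = 14 + 1 = 15  → 15 < 23, loop
  ADD #16: R3 = 15 + 1 = 16  → 16 < 23, loop
  ADD #17: R3 = 16 + 1 = 17  → 17 < 23, loop
  ADD #18: R3 = 17 + 1 = 18  → 18 < 23, loop
  ADD #19: R3 = 18 + 1 = 19  → 19 < 23, loop
  ADD #20: R3 = 19 + 1 = 20  → 20 < 23, loop
  ADD #21: R3 = 20 + 1 = 21  → 21 < 23, loop
  ADD #22: R3 = 21 + 1 = 22  → 22 < 23, loop
  ADD #23: R3 = 22 + 1 = 23  → 23 >= 23, exit
Total ADD instructions: 23

23


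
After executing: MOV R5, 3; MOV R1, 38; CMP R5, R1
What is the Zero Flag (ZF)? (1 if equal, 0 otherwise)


Register state trace:
  MOV R5, 3  → R5 = 3
  MOV R1, 38  → R1 = 38
  CMP R5, R1  → computes 3 - 38 = -35
  Result is nonzero, so values are not equal
ZF = 0

0


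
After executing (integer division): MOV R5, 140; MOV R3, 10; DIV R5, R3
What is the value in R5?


Register state trace:
  MOV R5, 140  → R5 = 140
  MOV R3, 10  → R3 = 10
  DIV R5, R3  → R5 = 140 // 10 = 14
Final: R5 = 14

14


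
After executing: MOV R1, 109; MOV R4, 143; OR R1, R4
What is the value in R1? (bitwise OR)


Register state trace:
  MOV R1, 109  → R1 = 109 (0b01101101)
  MOV R4, 143  → R4 = 143 (0b10001111)
  OR R1, R4   → R1 = 109 OR 143 = 239 (0b11101111)
Final: R1 = 239

239


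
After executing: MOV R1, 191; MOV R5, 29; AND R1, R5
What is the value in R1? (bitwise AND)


Register state trace:
  MOV R1, 191  → R1 = 191 (0b10111111)
  MOV R5, 29  → R5 = 29 (0b00011101)
  AND R1, R5  → R1 = 191 AND 29 = 29 (0b00011101)
Final: R1 = 29

29


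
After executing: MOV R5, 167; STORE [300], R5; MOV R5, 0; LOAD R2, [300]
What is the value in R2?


Register and memory trace:
  MOV R5, 167  → R5 = 167
  STORE [300], R5  → mem[300] = 167
  MOV R5, 0  → R5 = 0
  LOAD R2, [300]  → R2 = mem[300] = 167
Final: R2 = 167

167


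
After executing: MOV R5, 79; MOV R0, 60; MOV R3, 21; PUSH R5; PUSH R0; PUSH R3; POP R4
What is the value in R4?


Stack trace (top is rightmost):
  MOV R5, 79  → R5 = 79
  MOV R0, 60  → R0 = 60
  MOV R3, 21  → R3 = 21
  PUSH R5  → stack: [79]
  PUSH R0  → stack: [79, 60]
  PUSH R3  → stack: [79, 60, 21]
  POP R4  → R4 = 21, stack: [79, 60]
Final: R4 = 21

21


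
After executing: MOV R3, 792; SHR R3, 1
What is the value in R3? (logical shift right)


Register state trace:
  MOV R3, 792  → R3 = 792
  SHR R3, 1  → R3 = 792 >> 1 = 792 // 2^1 = 396
Final: R3 = 396

396


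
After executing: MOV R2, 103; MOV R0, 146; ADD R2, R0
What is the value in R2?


Register state trace:
  MOV R2, 103  → R2 = 103
  MOV R0, 146  → R0 = 146
  ADD R2, R0  → R2 = 103 + 146 = 249
Final: R2 = 249

249


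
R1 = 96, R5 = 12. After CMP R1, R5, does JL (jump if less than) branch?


Trace:
  R1 = 96, R5 = 12
  CMP R1, R5  → compares 96 vs 12
  JL checks: is 96 less than 12?
  96 > 12, so condition is false
Branch taken: No

No


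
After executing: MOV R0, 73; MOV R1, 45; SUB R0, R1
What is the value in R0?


Register state trace:
  MOV R0, 73  → R0 = 73
  MOV R1, 45  → R1 = 45
  SUB R0, R1  → R0 = 73 - 45 = 28
Final: R0 = 28

28


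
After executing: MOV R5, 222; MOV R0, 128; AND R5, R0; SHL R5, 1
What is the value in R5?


Register state trace:
  MOV R5, 222  → R5 = 222 (0b11011110)
  MOV R0, 128  → R0 = 128 (0b10000000)
  AND R5, R0  → R5 = 222 AND 128 = 128 (0b10000000)
  SHL R5, 1  → R5 = 128 << 1 = 256
Final: R5 = 256

256


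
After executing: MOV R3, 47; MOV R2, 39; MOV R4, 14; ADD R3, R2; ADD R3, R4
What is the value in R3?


Register state trace:
  MOV R3, 47  → R3 = 47
  MOV R2, 39  → R2 = 39
  MOV R4, 14  → R4 = 14
  ADD R3, R2  → R3 = 47 + 39 = 86
  ADD R3, R4  → R3 = 86 + 14 = 100
Final: R3 = 100

100


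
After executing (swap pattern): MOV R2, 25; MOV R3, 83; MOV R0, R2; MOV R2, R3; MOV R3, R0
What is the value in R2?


Register state trace (swap pattern):
  MOV R2, 25  → R2 = 25
  MOV R3, 83  → R3 = 83
  MOV R0, R2  → R0 = 25  (save R2)
  MOV R2, R3  → R2 = 83  (R2 gets R3's value)
  MOV R3, R0  → R3 = 25  (R3 gets saved value)
Final: R2 = 83

83


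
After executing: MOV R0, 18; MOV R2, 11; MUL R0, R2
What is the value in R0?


Register state trace:
  MOV R0, 18  → R0 = 18
  MOV R2, 11  → R2 = 11
  MUL R0, R2  → R0 = 18 * 11 = 198
Final: R0 = 198

198


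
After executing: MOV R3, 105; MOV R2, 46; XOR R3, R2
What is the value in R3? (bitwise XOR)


Register state trace:
  MOV R3, 105  → R3 = 105 (0b01101001)
  MOV R2, 46  → R2 = 46 (0b00101110)
  XOR R3, R2  → R3 = 105 XOR 46 = 71 (0b01000111)
Final: R3 = 71

71


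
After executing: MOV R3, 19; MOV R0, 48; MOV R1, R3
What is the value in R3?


Register state trace:
  MOV R3, 19  → R3 = 19
  MOV R0, 48  → R0 = 48
  MOV R1, R3  → R1 = 19
Final: R3 = 19

19


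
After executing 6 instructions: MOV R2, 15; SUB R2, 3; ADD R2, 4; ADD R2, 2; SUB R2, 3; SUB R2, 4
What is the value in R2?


Register state trace:
  MOV R2, 15  → R2 = 15
  SUB R2, 3  → R2 = 15 - 3 = 12
  ADD R2, 4  → R2 = 12 + 4 = 16
  ADD R2, 2  → R2 = 16 + 2 = 18
  SUB R2, 3  → R2 = 18 - 3 = 15
  SUB R2, 4  → R2 = 15 - 4 = 11
Final: R2 = 11

11


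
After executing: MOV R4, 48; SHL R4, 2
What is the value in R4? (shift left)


Register state trace:
  MOV R4, 48  → R4 = 48
  SHL R4, 2  → R4 = 48 << 2 = 48 * 2^2 = 192
Final: R4 = 192

192


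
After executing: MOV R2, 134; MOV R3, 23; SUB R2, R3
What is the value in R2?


Register state trace:
  MOV R2, 134  → R2 = 134
  MOV R3, 23  → R3 = 23
  SUB R2, R3  → R2 = 134 - 23 = 111
Final: R2 = 111

111


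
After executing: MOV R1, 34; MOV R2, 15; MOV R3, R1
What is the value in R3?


Register state trace:
  MOV R1, 34  → R1 = 34
  MOV R2, 15  → R2 = 15
  MOV R3, R1  → R3 = 34
Final: R3 = 34

34


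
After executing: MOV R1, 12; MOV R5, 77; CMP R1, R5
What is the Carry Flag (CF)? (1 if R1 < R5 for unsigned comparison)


Register state trace:
  MOV R1, 12  → R1 = 12
  MOV R5, 77  → R5 = 77
  CMP R1, R5  → unsigned 12 - 77: borrow occurs
  12 < 77, so CF = 1
CF = 1

1


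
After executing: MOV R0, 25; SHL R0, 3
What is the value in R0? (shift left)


Register state trace:
  MOV R0, 25  → R0 = 25
  SHL R0, 3  → R0 = 25 << 3 = 25 * 2^3 = 200
Final: R0 = 200

200


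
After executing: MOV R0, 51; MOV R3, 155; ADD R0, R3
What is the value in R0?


Register state trace:
  MOV R0, 51  → R0 = 51
  MOV R3, 155  → R3 = 155
  ADD R0, R3  → R0 = 51 + 155 = 206
Final: R0 = 206

206


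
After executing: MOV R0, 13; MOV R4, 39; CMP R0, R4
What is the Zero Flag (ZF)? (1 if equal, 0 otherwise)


Register state trace:
  MOV R0, 13  → R0 = 13
  MOV R4, 39  → R4 = 39
  CMP R0, R4  → computes 13 - 39 = -26
  Result is nonzero, so values are not equal
ZF = 0

0


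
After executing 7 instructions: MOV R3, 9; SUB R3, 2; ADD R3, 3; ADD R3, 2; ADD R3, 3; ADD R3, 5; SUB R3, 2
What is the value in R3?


Register state trace:
  MOV R3, 9  → R3 = 9
  SUB R3, 2  → R3 = 9 - 2 = 7
  ADD R3, 3  → R3 = 7 + 3 = 10
  ADD R3, 2  → R3 = 10 + 2 = 12
  ADD R3, 3  → R3 = 12 + 3 = 15
  ADD R3, 5  → R3 = 15 + 5 = 20
  SUB R3, 2  → R3 = 20 - 2 = 18
Final: R3 = 18

18


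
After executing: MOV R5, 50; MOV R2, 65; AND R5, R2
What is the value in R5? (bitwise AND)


Register state trace:
  MOV R5, 50  → R5 = 50 (0b00110010)
  MOV R2, 65  → R2 = 65 (0b01000001)
  AND R5, R2  → R5 = 50 AND 65 = 0 (0b00000000)
Final: R5 = 0

0


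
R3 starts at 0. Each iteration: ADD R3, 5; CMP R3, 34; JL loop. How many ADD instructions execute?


Loop trace (R3 starts at 0, target 34, step 5):
  ADD #1: R3 = 0 + 5 = 5  → 5 < 34, loop
  ADD #2: R3 = 5 + 5 = 10  → 10 < 34, loop
  ADD #3: R3 = 10 + 5 = 15  → 15 < 34, loop
  ADD #4: R3 = 15 + 5 = 20  → 20 < 34, loop
  ADD #5: R3 = 20 + 5 = 25  → 25 < 34, loop
  ADD #6: R3 = 25 + 5 = 30  → 30 < 34, loop
  ADD #7: R3 = 30 + 5 = 35  → 35 >= 34, exit
Total ADD instructions: 7

7


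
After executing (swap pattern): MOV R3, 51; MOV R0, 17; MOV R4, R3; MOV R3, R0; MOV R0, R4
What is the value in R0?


Register state trace (swap pattern):
  MOV R3, 51  → R3 = 51
  MOV R0, 17  → R0 = 17
  MOV R4, R3  → R4 = 51  (save R3)
  MOV R3, R0  → R3 = 17  (R3 gets R0's value)
  MOV R0, R4  → R0 = 51  (R0 gets saved value)
Final: R0 = 51

51


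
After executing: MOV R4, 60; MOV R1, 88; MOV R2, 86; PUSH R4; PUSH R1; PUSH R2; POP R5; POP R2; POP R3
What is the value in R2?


Stack trace (top is rightmost):
  MOV R4, 60  → R4 = 60
  MOV R1, 88  → R1 = 88
  MOV R2, 86  → R2 = 86
  PUSH R4  → stack: [60]
  PUSH R1  → stack: [60, 88]
  PUSH R2  → stack: [60, 88, 86]
  POP R5  → R5 = 86, stack: [60, 88]
  POP R2  → R2 = 88, stack: [60]
  POP R3  → R3 = 60, stack: []
Final: R2 = 88

88


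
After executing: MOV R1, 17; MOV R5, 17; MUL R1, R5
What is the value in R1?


Register state trace:
  MOV R1, 17  → R1 = 17
  MOV R5, 17  → R5 = 17
  MUL R1, R5  → R1 = 17 * 17 = 289
Final: R1 = 289

289


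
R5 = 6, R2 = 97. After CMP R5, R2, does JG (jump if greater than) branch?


Trace:
  R5 = 6, R2 = 97
  CMP R5, R2  → compares 6 vs 97
  JG checks: is 6 greater than 97?
  6 < 97, so condition is false
Branch taken: No

No


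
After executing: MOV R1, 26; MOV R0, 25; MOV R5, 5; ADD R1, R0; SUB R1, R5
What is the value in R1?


Register state trace:
  MOV R1, 26  → R1 = 26
  MOV R0, 25  → R0 = 25
  MOV R5, 5  → R5 = 5
  ADD R1, R0  → R1 = 26 + 25 = 51
  SUB R1, R5  → R1 = 51 - 5 = 46
Final: R1 = 46

46


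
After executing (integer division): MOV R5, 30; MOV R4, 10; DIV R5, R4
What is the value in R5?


Register state trace:
  MOV R5, 30  → R5 = 30
  MOV R4, 10  → R4 = 10
  DIV R5, R4  → R5 = 30 // 10 = 3
Final: R5 = 3

3


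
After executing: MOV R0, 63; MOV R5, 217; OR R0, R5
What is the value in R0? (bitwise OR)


Register state trace:
  MOV R0, 63  → R0 = 63 (0b00111111)
  MOV R5, 217  → R5 = 217 (0b11011001)
  OR R0, R5   → R0 = 63 OR 217 = 255 (0b11111111)
Final: R0 = 255

255


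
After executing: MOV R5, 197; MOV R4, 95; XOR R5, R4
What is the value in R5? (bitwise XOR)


Register state trace:
  MOV R5, 197  → R5 = 197 (0b11000101)
  MOV R4, 95  → R4 = 95 (0b01011111)
  XOR R5, R4  → R5 = 197 XOR 95 = 154 (0b10011010)
Final: R5 = 154

154


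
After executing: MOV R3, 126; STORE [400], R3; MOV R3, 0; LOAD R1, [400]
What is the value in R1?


Register and memory trace:
  MOV R3, 126  → R3 = 126
  STORE [400], R3  → mem[400] = 126
  MOV R3, 0  → R3 = 0
  LOAD R1, [400]  → R1 = mem[400] = 126
Final: R1 = 126

126


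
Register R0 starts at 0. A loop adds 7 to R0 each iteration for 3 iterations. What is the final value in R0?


Starting value: R0 = 0
  Iter 1: R0 = 0 + 7 = 7
  Iter 2: R0 = 7 + 7 = 14
  Iter 3: R0 = 14 + 7 = 21
Final: R0 = 21

21


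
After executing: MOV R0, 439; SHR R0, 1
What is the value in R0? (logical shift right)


Register state trace:
  MOV R0, 439  → R0 = 439
  SHR R0, 1  → R0 = 439 >> 1 = 439 // 2^1 = 219
Final: R0 = 219

219


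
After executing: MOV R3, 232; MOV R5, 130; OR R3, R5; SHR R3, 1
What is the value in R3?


Register state trace:
  MOV R3, 232  → R3 = 232 (0b11101000)
  MOV R5, 130  → R5 = 130 (0b10000010)
  OR R3, R5  → R3 = 232 OR 130 = 234 (0b11101010)
  SHR R3, 1  → R3 = 234 >> 1 = 117
Final: R3 = 117

117


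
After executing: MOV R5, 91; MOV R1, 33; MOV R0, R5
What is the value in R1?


Register state trace:
  MOV R5, 91  → R5 = 91
  MOV R1, 33  → R1 = 33
  MOV R0, R5  → R0 = 91
Final: R1 = 33

33


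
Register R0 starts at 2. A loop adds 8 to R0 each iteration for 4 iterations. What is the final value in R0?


Starting value: R0 = 2
  Iter 1: R0 = 2 + 8 = 10
  Iter 2: R0 = 10 + 8 = 18
  Iter 3: R0 = 18 + 8 = 26
  Iter 4: R0 = 26 + 8 = 34
Final: R0 = 34

34


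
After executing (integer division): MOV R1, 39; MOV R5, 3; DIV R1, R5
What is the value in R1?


Register state trace:
  MOV R1, 39  → R1 = 39
  MOV R5, 3  → R5 = 3
  DIV R1, R5  → R1 = 39 // 3 = 13
Final: R1 = 13

13


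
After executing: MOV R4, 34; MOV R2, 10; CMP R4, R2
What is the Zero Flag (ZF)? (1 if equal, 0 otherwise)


Register state trace:
  MOV R4, 34  → R4 = 34
  MOV R2, 10  → R2 = 10
  CMP R4, R2  → computes 34 - 10 = 24
  Result is nonzero, so values are not equal
ZF = 0

0


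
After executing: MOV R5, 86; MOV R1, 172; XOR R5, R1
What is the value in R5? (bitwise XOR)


Register state trace:
  MOV R5, 86  → R5 = 86 (0b01010110)
  MOV R1, 172  → R1 = 172 (0b10101100)
  XOR R5, R1  → R5 = 86 XOR 172 = 250 (0b11111010)
Final: R5 = 250

250


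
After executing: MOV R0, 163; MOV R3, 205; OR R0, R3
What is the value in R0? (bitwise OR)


Register state trace:
  MOV R0, 163  → R0 = 163 (0b10100011)
  MOV R3, 205  → R3 = 205 (0b11001101)
  OR R0, R3   → R0 = 163 OR 205 = 239 (0b11101111)
Final: R0 = 239

239


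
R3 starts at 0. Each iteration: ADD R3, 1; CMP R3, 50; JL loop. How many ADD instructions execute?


Loop trace (R3 starts at 0, target 50, step 1):
  ADD #1: R3 = 0 + 1 = 1  → 1 < 50, loop
  ADD #2: R3 = 1 + 1 = 2  → 2 < 50, loop
  ADD #3: R3 = 2 + 1 = 3  → 3 < 50, loop
  ADD #4: R3 = 3 + 1 = 4  → 4 < 50, loop
  ADD #5: R3 = 4 + 1 = 5  → 5 < 50, loop
  ADD #6: R3 = 5 + 1 = 6  → 6 < 50, loop
  ADD #7: R3 = 6 + 1 = 7  → 7 < 50, loop
  ADD #8: R3 = 7 + 1 = 8  → 8 < 50, loop
  ADD #9: R3 = 8 + 1 = 9  → 9 < 50, loop
  ADD #10: R3 = 9 + 1 = 10  → 10 < 50, loop
  ADD #11: R3 = 10 + 1 = 11  → 11 < 50, loop
  ADD #12: R3 = 11 + 1 = 12  → 12 < 50, loop
  ADD #13: R3 = 12 + 1 = 13  → 13 < 50, loop
  ADD #14: R3 = 13 + 1 = 14  → 14 < 50, loop
  ADD #15: R3 = 14 + 1 = 15  → 15 < 50, loop
  ADD #16: R3 = 15 + 1 = 16  → 16 < 50, loop
  ADD #17: R3 = 16 + 1 = 17  → 17 < 50, loop
  ADD #18: R3 = 17 + 1 = 18  → 18 < 50, loop
  ADD #19: R3 = 18 + 1 = 19  → 19 < 50, loop
  ADD #20: R3 = 19 + 1 = 20  → 20 < 50, loop
  ADD #21: R3 = 20 + 1 = 21  → 21 < 50, loop
  ADD #22: R3 = 21 + 1 = 22  → 22 < 50, loop
  ADD #23: R3 = 22 + 1 = 23  → 23 < 50, loop
  ADD #24: R3 = 23 + 1 = 24  → 24 < 50, loop
  ADD #25: R3 = 24 + 1 = 25  → 25 < 50, loop
  ADD #26: R3 = 25 + 1 = 26  → 26 < 50, loop
  ADD #27: R3 = 26 + 1 = 27  → 27 < 50, loop
  ADD #28: R3 = 27 + 1 = 28  → 28 < 50, loop
  ADD #29: R3 = 28 + 1 = 29  → 29 < 50, loop
  ADD #30: R3 = 29 + 1 = 30  → 30 < 50, loop
  ADD #31: R3 = 30 + 1 = 31  → 31 < 50, loop
  ADD #32: R3 = 31 + 1 = 32  → 32 < 50, loop
  ADD #33: R3 = 32 + 1 = 33  → 33 < 50, loop
  ADD #34: R3 = 33 + 1 = 34  → 34 < 50, loop
  ADD #35: R3 = 34 + 1 = 35  → 35 < 50, loop
  ADD #36: R3 = 35 + 1 = 36  → 36 < 50, loop
  ADD #37: R3 = 36 + 1 = 37  → 37 < 50, loop
  ADD #38: R3 = 37 + 1 = 38  → 38 < 50, loop
  ADD #39: R3 = 38 + 1 = 39  → 39 < 50, loop
  ADD #40: R3 = 39 + 1 = 40  → 40 < 50, loop
  ADD #41: R3 = 40 + 1 = 41  → 41 < 50, loop
  ADD #42: R3 = 41 + 1 = 42  → 42 < 50, loop
  ADD #43: R3 = 42 + 1 = 43  → 43 < 50, loop
  ADD #44: R3 = 43 + 1 = 44  → 44 < 50, loop
  ADD #45: R3 = 44 + 1 = 45  → 45 < 50, loop
  ADD #46: R3 = 45 + 1 = 46  → 46 < 50, loop
  ADD #47: R3 = 46 + 1 = 47  → 47 < 50, loop
  ADD #48: R3 = 47 + 1 = 48  → 48 < 50, loop
  ADD #49: R3 = 48 + 1 = 49  → 49 < 50, loop
  ADD #50: R3 = 49 + 1 = 50  → 50 >= 50, exit
Total ADD instructions: 50

50


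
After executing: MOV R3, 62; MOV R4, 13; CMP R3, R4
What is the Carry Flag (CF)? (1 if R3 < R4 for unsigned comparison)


Register state trace:
  MOV R3, 62  → R3 = 62
  MOV R4, 13  → R4 = 13
  CMP R3, R4  → unsigned 62 - 13: no borrow
  62 >= 13, so CF = 0
CF = 0

0


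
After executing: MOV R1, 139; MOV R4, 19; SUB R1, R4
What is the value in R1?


Register state trace:
  MOV R1, 139  → R1 = 139
  MOV R4, 19  → R4 = 19
  SUB R1, R4  → R1 = 139 - 19 = 120
Final: R1 = 120

120


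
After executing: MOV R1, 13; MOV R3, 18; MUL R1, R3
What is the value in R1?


Register state trace:
  MOV R1, 13  → R1 = 13
  MOV R3, 18  → R3 = 18
  MUL R1, R3  → R1 = 13 * 18 = 234
Final: R1 = 234

234


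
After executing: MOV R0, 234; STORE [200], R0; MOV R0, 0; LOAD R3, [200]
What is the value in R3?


Register and memory trace:
  MOV R0, 234  → R0 = 234
  STORE [200], R0  → mem[200] = 234
  MOV R0, 0  → R0 = 0
  LOAD R3, [200]  → R3 = mem[200] = 234
Final: R3 = 234

234


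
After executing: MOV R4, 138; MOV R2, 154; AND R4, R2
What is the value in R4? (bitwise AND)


Register state trace:
  MOV R4, 138  → R4 = 138 (0b10001010)
  MOV R2, 154  → R2 = 154 (0b10011010)
  AND R4, R2  → R4 = 138 AND 154 = 138 (0b10001010)
Final: R4 = 138

138


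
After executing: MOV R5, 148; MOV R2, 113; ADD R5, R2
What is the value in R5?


Register state trace:
  MOV R5, 148  → R5 = 148
  MOV R2, 113  → R2 = 113
  ADD R5, R2  → R5 = 148 + 113 = 261
Final: R5 = 261

261


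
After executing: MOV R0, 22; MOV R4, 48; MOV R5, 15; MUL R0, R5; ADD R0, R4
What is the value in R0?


Register state trace:
  MOV R0, 22  → R0 = 22
  MOV R4, 48  → R4 = 48
  MOV R5, 15  → R5 = 15
  MUL R0, R5  → R0 = 22 * 15 = 330
  ADD R0, R4  → R0 = 330 + 48 = 378
Final: R0 = 378

378


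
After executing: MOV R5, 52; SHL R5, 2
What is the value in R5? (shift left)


Register state trace:
  MOV R5, 52  → R5 = 52
  SHL R5, 2  → R5 = 52 << 2 = 52 * 2^2 = 208
Final: R5 = 208

208


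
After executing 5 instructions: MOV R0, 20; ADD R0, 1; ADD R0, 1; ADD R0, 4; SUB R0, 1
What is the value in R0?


Register state trace:
  MOV R0, 20  → R0 = 20
  ADD R0, 1  → R0 = 20 + 1 = 21
  ADD R0, 1  → R0 = 21 + 1 = 22
  ADD R0, 4  → R0 = 22 + 4 = 26
  SUB R0, 1  → R0 = 26 - 1 = 25
Final: R0 = 25

25


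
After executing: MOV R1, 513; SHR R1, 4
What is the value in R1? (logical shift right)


Register state trace:
  MOV R1, 513  → R1 = 513
  SHR R1, 4  → R1 = 513 >> 4 = 513 // 2^4 = 32
Final: R1 = 32

32


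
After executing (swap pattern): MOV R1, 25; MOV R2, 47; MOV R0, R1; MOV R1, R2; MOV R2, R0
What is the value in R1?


Register state trace (swap pattern):
  MOV R1, 25  → R1 = 25
  MOV R2, 47  → R2 = 47
  MOV R0, R1  → R0 = 25  (save R1)
  MOV R1, R2  → R1 = 47  (R1 gets R2's value)
  MOV R2, R0  → R2 = 25  (R2 gets saved value)
Final: R1 = 47

47


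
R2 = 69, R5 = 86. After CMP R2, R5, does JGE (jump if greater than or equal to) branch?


Trace:
  R2 = 69, R5 = 86
  CMP R2, R5  → compares 69 vs 86
  JGE checks: is 69 greater than or equal to 86?
  69 < 86, so condition is false
Branch taken: No

No


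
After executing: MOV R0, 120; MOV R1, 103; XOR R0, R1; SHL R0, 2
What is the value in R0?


Register state trace:
  MOV R0, 120  → R0 = 120 (0b01111000)
  MOV R1, 103  → R1 = 103 (0b01100111)
  XOR R0, R1  → R0 = 120 XOR 103 = 31 (0b00011111)
  SHL R0, 2  → R0 = 31 << 2 = 124
Final: R0 = 124

124


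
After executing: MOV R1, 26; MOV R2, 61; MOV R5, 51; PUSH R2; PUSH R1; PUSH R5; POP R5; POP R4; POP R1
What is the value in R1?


Stack trace (top is rightmost):
  MOV R1, 26  → R1 = 26
  MOV R2, 61  → R2 = 61
  MOV R5, 51  → R5 = 51
  PUSH R2  → stack: [61]
  PUSH R1  → stack: [61, 26]
  PUSH R5  → stack: [61, 26, 51]
  POP R5  → R5 = 51, stack: [61, 26]
  POP R4  → R4 = 26, stack: [61]
  POP R1  → R1 = 61, stack: []
Final: R1 = 61

61


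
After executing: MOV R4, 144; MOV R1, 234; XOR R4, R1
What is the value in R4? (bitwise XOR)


Register state trace:
  MOV R4, 144  → R4 = 144 (0b10010000)
  MOV R1, 234  → R1 = 234 (0b11101010)
  XOR R4, R1  → R4 = 144 XOR 234 = 122 (0b01111010)
Final: R4 = 122

122


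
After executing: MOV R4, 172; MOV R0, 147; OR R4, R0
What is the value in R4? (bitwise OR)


Register state trace:
  MOV R4, 172  → R4 = 172 (0b10101100)
  MOV R0, 147  → R0 = 147 (0b10010011)
  OR R4, R0   → R4 = 172 OR 147 = 191 (0b10111111)
Final: R4 = 191

191


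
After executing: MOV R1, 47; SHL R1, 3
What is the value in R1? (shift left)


Register state trace:
  MOV R1, 47  → R1 = 47
  SHL R1, 3  → R1 = 47 << 3 = 47 * 2^3 = 376
Final: R1 = 376

376


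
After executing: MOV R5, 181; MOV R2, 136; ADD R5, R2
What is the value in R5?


Register state trace:
  MOV R5, 181  → R5 = 181
  MOV R2, 136  → R2 = 136
  ADD R5, R2  → R5 = 181 + 136 = 317
Final: R5 = 317

317


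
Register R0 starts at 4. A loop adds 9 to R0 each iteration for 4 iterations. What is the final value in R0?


Starting value: R0 = 4
  Iter 1: R0 = 4 + 9 = 13
  Iter 2: R0 = 13 + 9 = 22
  Iter 3: R0 = 22 + 9 = 31
  Iter 4: R0 = 31 + 9 = 40
Final: R0 = 40

40


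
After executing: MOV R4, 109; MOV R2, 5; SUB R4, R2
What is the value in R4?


Register state trace:
  MOV R4, 109  → R4 = 109
  MOV R2, 5  → R2 = 5
  SUB R4, R2  → R4 = 109 - 5 = 104
Final: R4 = 104

104


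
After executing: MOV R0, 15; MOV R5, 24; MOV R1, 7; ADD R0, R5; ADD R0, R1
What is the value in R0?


Register state trace:
  MOV R0, 15  → R0 = 15
  MOV R5, 24  → R5 = 24
  MOV R1, 7  → R1 = 7
  ADD R0, R5  → R0 = 15 + 24 = 39
  ADD R0, R1  → R0 = 39 + 7 = 46
Final: R0 = 46

46


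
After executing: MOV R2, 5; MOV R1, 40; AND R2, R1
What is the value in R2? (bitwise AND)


Register state trace:
  MOV R2, 5  → R2 = 5 (0b00000101)
  MOV R1, 40  → R1 = 40 (0b00101000)
  AND R2, R1  → R2 = 5 AND 40 = 0 (0b00000000)
Final: R2 = 0

0


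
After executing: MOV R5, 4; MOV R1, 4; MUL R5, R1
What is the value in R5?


Register state trace:
  MOV R5, 4  → R5 = 4
  MOV R1, 4  → R1 = 4
  MUL R5, R1  → R5 = 4 * 4 = 16
Final: R5 = 16

16


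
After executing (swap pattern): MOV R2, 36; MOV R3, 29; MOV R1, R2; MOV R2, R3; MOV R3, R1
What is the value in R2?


Register state trace (swap pattern):
  MOV R2, 36  → R2 = 36
  MOV R3, 29  → R3 = 29
  MOV R1, R2  → R1 = 36  (save R2)
  MOV R2, R3  → R2 = 29  (R2 gets R3's value)
  MOV R3, R1  → R3 = 36  (R3 gets saved value)
Final: R2 = 29

29


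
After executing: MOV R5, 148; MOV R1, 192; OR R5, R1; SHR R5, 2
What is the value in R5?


Register state trace:
  MOV R5, 148  → R5 = 148 (0b10010100)
  MOV R1, 192  → R1 = 192 (0b11000000)
  OR R5, R1  → R5 = 148 OR 192 = 212 (0b11010100)
  SHR R5, 2  → R5 = 212 >> 2 = 53
Final: R5 = 53

53


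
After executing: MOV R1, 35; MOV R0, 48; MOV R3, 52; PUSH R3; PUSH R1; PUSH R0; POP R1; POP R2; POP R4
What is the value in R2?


Stack trace (top is rightmost):
  MOV R1, 35  → R1 = 35
  MOV R0, 48  → R0 = 48
  MOV R3, 52  → R3 = 52
  PUSH R3  → stack: [52]
  PUSH R1  → stack: [52, 35]
  PUSH R0  → stack: [52, 35, 48]
  POP R1  → R1 = 48, stack: [52, 35]
  POP R2  → R2 = 35, stack: [52]
  POP R4  → R4 = 52, stack: []
Final: R2 = 35

35


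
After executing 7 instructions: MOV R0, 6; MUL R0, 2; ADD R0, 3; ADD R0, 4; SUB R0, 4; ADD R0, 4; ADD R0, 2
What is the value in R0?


Register state trace:
  MOV R0, 6  → R0 = 6
  MUL R0, 2  → R0 = 6 * 2 = 12
  ADD R0, 3  → R0 = 12 + 3 = 15
  ADD R0, 4  → R0 = 15 + 4 = 19
  SUB R0, 4  → R0 = 19 - 4 = 15
  ADD R0, 4  → R0 = 15 + 4 = 19
  ADD R0, 2  → R0 = 19 + 2 = 21
Final: R0 = 21

21


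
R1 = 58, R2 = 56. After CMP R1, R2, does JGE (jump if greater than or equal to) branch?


Trace:
  R1 = 58, R2 = 56
  CMP R1, R2  → compares 58 vs 56
  JGE checks: is 58 greater than or equal to 56?
  58 > 56, so condition is true
Branch taken: Yes

Yes


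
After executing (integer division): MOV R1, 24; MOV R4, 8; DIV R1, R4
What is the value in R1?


Register state trace:
  MOV R1, 24  → R1 = 24
  MOV R4, 8  → R4 = 8
  DIV R1, R4  → R1 = 24 // 8 = 3
Final: R1 = 3

3


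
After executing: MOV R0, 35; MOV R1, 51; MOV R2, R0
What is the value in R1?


Register state trace:
  MOV R0, 35  → R0 = 35
  MOV R1, 51  → R1 = 51
  MOV R2, R0  → R2 = 35
Final: R1 = 51

51


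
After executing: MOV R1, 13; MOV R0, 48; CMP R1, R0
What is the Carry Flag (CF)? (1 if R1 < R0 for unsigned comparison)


Register state trace:
  MOV R1, 13  → R1 = 13
  MOV R0, 48  → R0 = 48
  CMP R1, R0  → unsigned 13 - 48: borrow occurs
  13 < 48, so CF = 1
CF = 1

1


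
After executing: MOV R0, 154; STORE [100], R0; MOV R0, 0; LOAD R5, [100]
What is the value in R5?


Register and memory trace:
  MOV R0, 154  → R0 = 154
  STORE [100], R0  → mem[100] = 154
  MOV R0, 0  → R0 = 0
  LOAD R5, [100]  → R5 = mem[100] = 154
Final: R5 = 154

154


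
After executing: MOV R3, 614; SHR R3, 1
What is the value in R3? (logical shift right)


Register state trace:
  MOV R3, 614  → R3 = 614
  SHR R3, 1  → R3 = 614 >> 1 = 614 // 2^1 = 307
Final: R3 = 307

307


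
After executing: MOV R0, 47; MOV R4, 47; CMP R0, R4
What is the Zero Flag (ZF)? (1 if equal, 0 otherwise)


Register state trace:
  MOV R0, 47  → R0 = 47
  MOV R4, 47  → R4 = 47
  CMP R0, R4  → computes 47 - 47 = 0
  Result is zero, so values are equal
ZF = 1

1


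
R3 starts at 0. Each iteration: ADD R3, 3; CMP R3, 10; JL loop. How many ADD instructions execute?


Loop trace (R3 starts at 0, target 10, step 3):
  ADD #1: R3 = 0 + 3 = 3  → 3 < 10, loop
  ADD #2: R3 = 3 + 3 = 6  → 6 < 10, loop
  ADD #3: R3 = 6 + 3 = 9  → 9 < 10, loop
  ADD #4: R3 = 9 + 3 = 12  → 12 >= 10, exit
Total ADD instructions: 4

4


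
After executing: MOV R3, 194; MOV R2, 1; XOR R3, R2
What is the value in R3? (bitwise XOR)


Register state trace:
  MOV R3, 194  → R3 = 194 (0b11000010)
  MOV R2, 1  → R2 = 1 (0b00000001)
  XOR R3, R2  → R3 = 194 XOR 1 = 195 (0b11000011)
Final: R3 = 195

195


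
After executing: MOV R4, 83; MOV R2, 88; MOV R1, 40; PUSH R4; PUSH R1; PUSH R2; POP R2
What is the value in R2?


Stack trace (top is rightmost):
  MOV R4, 83  → R4 = 83
  MOV R2, 88  → R2 = 88
  MOV R1, 40  → R1 = 40
  PUSH R4  → stack: [83]
  PUSH R1  → stack: [83, 40]
  PUSH R2  → stack: [83, 40, 88]
  POP R2  → R2 = 88, stack: [83, 40]
Final: R2 = 88

88


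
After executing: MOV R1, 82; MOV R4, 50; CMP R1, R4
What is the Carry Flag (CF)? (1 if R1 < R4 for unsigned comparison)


Register state trace:
  MOV R1, 82  → R1 = 82
  MOV R4, 50  → R4 = 50
  CMP R1, R4  → unsigned 82 - 50: no borrow
  82 >= 50, so CF = 0
CF = 0

0


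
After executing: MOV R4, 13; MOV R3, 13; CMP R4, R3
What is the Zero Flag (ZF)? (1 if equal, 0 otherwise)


Register state trace:
  MOV R4, 13  → R4 = 13
  MOV R3, 13  → R3 = 13
  CMP R4, R3  → computes 13 - 13 = 0
  Result is zero, so values are equal
ZF = 1

1


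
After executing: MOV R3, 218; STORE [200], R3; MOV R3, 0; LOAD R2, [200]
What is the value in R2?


Register and memory trace:
  MOV R3, 218  → R3 = 218
  STORE [200], R3  → mem[200] = 218
  MOV R3, 0  → R3 = 0
  LOAD R2, [200]  → R2 = mem[200] = 218
Final: R2 = 218

218


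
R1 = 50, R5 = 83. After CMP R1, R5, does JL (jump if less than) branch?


Trace:
  R1 = 50, R5 = 83
  CMP R1, R5  → compares 50 vs 83
  JL checks: is 50 less than 83?
  50 < 83, so condition is true
Branch taken: Yes

Yes


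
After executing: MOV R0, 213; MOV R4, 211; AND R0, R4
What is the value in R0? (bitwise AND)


Register state trace:
  MOV R0, 213  → R0 = 213 (0b11010101)
  MOV R4, 211  → R4 = 211 (0b11010011)
  AND R0, R4  → R0 = 213 AND 211 = 209 (0b11010001)
Final: R0 = 209

209


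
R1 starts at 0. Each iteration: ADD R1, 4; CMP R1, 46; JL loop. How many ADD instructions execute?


Loop trace (R1 starts at 0, target 46, step 4):
  ADD #1: R1 = 0 + 4 = 4  → 4 < 46, loop
  ADD #2: R1 = 4 + 4 = 8  → 8 < 46, loop
  ADD #3: R1 = 8 + 4 = 12  → 12 < 46, loop
  ADD #4: R1 = 12 + 4 = 16  → 16 < 46, loop
  ADD #5: R1 = 16 + 4 = 20  → 20 < 46, loop
  ADD #6: R1 = 20 + 4 = 24  → 24 < 46, loop
  ADD #7: R1 = 24 + 4 = 28  → 28 < 46, loop
  ADD #8: R1 = 28 + 4 = 32  → 32 < 46, loop
  ADD #9: R1 = 32 + 4 = 36  → 36 < 46, loop
  ADD #10: R1 = 36 + 4 = 40  → 40 < 46, loop
  ADD #11: R1 = 40 + 4 = 44  → 44 < 46, loop
  ADD #12: R1 = 44 + 4 = 48  → 48 >= 46, exit
Total ADD instructions: 12

12


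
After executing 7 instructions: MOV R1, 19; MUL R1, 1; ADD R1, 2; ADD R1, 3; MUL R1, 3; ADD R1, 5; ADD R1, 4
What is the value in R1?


Register state trace:
  MOV R1, 19  → R1 = 19
  MUL R1, 1  → R1 = 19 * 1 = 19
  ADD R1, 2  → R1 = 19 + 2 = 21
  ADD R1, 3  → R1 = 21 + 3 = 24
  MUL R1, 3  → R1 = 24 * 3 = 72
  ADD R1, 5  → R1 = 72 + 5 = 77
  ADD R1, 4  → R1 = 77 + 4 = 81
Final: R1 = 81

81
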